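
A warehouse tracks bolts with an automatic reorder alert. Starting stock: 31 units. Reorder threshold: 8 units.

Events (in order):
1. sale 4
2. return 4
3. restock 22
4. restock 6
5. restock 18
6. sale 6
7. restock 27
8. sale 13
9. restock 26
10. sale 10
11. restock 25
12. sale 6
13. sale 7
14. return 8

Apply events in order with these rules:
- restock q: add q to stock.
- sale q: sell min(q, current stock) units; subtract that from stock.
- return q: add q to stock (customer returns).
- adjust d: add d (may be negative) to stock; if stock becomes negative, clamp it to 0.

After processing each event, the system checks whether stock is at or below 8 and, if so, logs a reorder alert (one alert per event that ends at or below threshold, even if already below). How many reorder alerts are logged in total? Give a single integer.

Processing events:
Start: stock = 31
  Event 1 (sale 4): sell min(4,31)=4. stock: 31 - 4 = 27. total_sold = 4
  Event 2 (return 4): 27 + 4 = 31
  Event 3 (restock 22): 31 + 22 = 53
  Event 4 (restock 6): 53 + 6 = 59
  Event 5 (restock 18): 59 + 18 = 77
  Event 6 (sale 6): sell min(6,77)=6. stock: 77 - 6 = 71. total_sold = 10
  Event 7 (restock 27): 71 + 27 = 98
  Event 8 (sale 13): sell min(13,98)=13. stock: 98 - 13 = 85. total_sold = 23
  Event 9 (restock 26): 85 + 26 = 111
  Event 10 (sale 10): sell min(10,111)=10. stock: 111 - 10 = 101. total_sold = 33
  Event 11 (restock 25): 101 + 25 = 126
  Event 12 (sale 6): sell min(6,126)=6. stock: 126 - 6 = 120. total_sold = 39
  Event 13 (sale 7): sell min(7,120)=7. stock: 120 - 7 = 113. total_sold = 46
  Event 14 (return 8): 113 + 8 = 121
Final: stock = 121, total_sold = 46

Checking against threshold 8:
  After event 1: stock=27 > 8
  After event 2: stock=31 > 8
  After event 3: stock=53 > 8
  After event 4: stock=59 > 8
  After event 5: stock=77 > 8
  After event 6: stock=71 > 8
  After event 7: stock=98 > 8
  After event 8: stock=85 > 8
  After event 9: stock=111 > 8
  After event 10: stock=101 > 8
  After event 11: stock=126 > 8
  After event 12: stock=120 > 8
  After event 13: stock=113 > 8
  After event 14: stock=121 > 8
Alert events: []. Count = 0

Answer: 0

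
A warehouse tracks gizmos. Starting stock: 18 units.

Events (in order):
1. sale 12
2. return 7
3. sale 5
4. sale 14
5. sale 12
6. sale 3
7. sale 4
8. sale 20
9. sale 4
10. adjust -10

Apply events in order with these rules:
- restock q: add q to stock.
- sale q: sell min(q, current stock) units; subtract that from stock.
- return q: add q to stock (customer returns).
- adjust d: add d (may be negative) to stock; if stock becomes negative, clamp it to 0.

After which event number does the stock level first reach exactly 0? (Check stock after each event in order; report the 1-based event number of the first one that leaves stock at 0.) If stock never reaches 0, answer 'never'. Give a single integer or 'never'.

Processing events:
Start: stock = 18
  Event 1 (sale 12): sell min(12,18)=12. stock: 18 - 12 = 6. total_sold = 12
  Event 2 (return 7): 6 + 7 = 13
  Event 3 (sale 5): sell min(5,13)=5. stock: 13 - 5 = 8. total_sold = 17
  Event 4 (sale 14): sell min(14,8)=8. stock: 8 - 8 = 0. total_sold = 25
  Event 5 (sale 12): sell min(12,0)=0. stock: 0 - 0 = 0. total_sold = 25
  Event 6 (sale 3): sell min(3,0)=0. stock: 0 - 0 = 0. total_sold = 25
  Event 7 (sale 4): sell min(4,0)=0. stock: 0 - 0 = 0. total_sold = 25
  Event 8 (sale 20): sell min(20,0)=0. stock: 0 - 0 = 0. total_sold = 25
  Event 9 (sale 4): sell min(4,0)=0. stock: 0 - 0 = 0. total_sold = 25
  Event 10 (adjust -10): 0 + -10 = 0 (clamped to 0)
Final: stock = 0, total_sold = 25

First zero at event 4.

Answer: 4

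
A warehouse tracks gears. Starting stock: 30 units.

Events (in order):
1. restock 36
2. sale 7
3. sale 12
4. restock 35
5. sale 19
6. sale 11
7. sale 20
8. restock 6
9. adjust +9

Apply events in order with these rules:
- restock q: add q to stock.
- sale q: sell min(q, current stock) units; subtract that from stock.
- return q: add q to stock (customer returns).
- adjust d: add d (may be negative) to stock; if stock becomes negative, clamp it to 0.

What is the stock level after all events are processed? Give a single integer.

Processing events:
Start: stock = 30
  Event 1 (restock 36): 30 + 36 = 66
  Event 2 (sale 7): sell min(7,66)=7. stock: 66 - 7 = 59. total_sold = 7
  Event 3 (sale 12): sell min(12,59)=12. stock: 59 - 12 = 47. total_sold = 19
  Event 4 (restock 35): 47 + 35 = 82
  Event 5 (sale 19): sell min(19,82)=19. stock: 82 - 19 = 63. total_sold = 38
  Event 6 (sale 11): sell min(11,63)=11. stock: 63 - 11 = 52. total_sold = 49
  Event 7 (sale 20): sell min(20,52)=20. stock: 52 - 20 = 32. total_sold = 69
  Event 8 (restock 6): 32 + 6 = 38
  Event 9 (adjust +9): 38 + 9 = 47
Final: stock = 47, total_sold = 69

Answer: 47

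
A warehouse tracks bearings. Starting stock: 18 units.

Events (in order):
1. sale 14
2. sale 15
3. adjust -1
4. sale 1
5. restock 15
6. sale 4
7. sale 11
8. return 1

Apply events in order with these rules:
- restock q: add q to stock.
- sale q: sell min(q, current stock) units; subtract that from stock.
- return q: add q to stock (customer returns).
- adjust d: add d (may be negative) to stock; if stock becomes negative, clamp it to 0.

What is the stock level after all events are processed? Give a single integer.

Answer: 1

Derivation:
Processing events:
Start: stock = 18
  Event 1 (sale 14): sell min(14,18)=14. stock: 18 - 14 = 4. total_sold = 14
  Event 2 (sale 15): sell min(15,4)=4. stock: 4 - 4 = 0. total_sold = 18
  Event 3 (adjust -1): 0 + -1 = 0 (clamped to 0)
  Event 4 (sale 1): sell min(1,0)=0. stock: 0 - 0 = 0. total_sold = 18
  Event 5 (restock 15): 0 + 15 = 15
  Event 6 (sale 4): sell min(4,15)=4. stock: 15 - 4 = 11. total_sold = 22
  Event 7 (sale 11): sell min(11,11)=11. stock: 11 - 11 = 0. total_sold = 33
  Event 8 (return 1): 0 + 1 = 1
Final: stock = 1, total_sold = 33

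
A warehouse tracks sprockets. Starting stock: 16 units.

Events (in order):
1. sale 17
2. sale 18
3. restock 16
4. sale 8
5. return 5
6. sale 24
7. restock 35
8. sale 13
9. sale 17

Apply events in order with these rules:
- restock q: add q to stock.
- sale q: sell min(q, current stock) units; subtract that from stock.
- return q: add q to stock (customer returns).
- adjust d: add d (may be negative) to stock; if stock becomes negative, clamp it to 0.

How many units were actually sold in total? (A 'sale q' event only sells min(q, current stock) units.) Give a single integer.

Answer: 67

Derivation:
Processing events:
Start: stock = 16
  Event 1 (sale 17): sell min(17,16)=16. stock: 16 - 16 = 0. total_sold = 16
  Event 2 (sale 18): sell min(18,0)=0. stock: 0 - 0 = 0. total_sold = 16
  Event 3 (restock 16): 0 + 16 = 16
  Event 4 (sale 8): sell min(8,16)=8. stock: 16 - 8 = 8. total_sold = 24
  Event 5 (return 5): 8 + 5 = 13
  Event 6 (sale 24): sell min(24,13)=13. stock: 13 - 13 = 0. total_sold = 37
  Event 7 (restock 35): 0 + 35 = 35
  Event 8 (sale 13): sell min(13,35)=13. stock: 35 - 13 = 22. total_sold = 50
  Event 9 (sale 17): sell min(17,22)=17. stock: 22 - 17 = 5. total_sold = 67
Final: stock = 5, total_sold = 67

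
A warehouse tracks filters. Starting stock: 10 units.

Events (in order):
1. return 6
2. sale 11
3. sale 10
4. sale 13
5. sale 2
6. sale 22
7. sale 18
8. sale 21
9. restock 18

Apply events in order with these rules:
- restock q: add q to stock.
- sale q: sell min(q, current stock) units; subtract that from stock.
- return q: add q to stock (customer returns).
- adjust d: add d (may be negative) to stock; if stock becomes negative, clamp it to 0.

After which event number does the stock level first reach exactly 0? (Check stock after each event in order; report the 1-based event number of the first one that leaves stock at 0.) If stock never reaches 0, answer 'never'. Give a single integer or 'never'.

Processing events:
Start: stock = 10
  Event 1 (return 6): 10 + 6 = 16
  Event 2 (sale 11): sell min(11,16)=11. stock: 16 - 11 = 5. total_sold = 11
  Event 3 (sale 10): sell min(10,5)=5. stock: 5 - 5 = 0. total_sold = 16
  Event 4 (sale 13): sell min(13,0)=0. stock: 0 - 0 = 0. total_sold = 16
  Event 5 (sale 2): sell min(2,0)=0. stock: 0 - 0 = 0. total_sold = 16
  Event 6 (sale 22): sell min(22,0)=0. stock: 0 - 0 = 0. total_sold = 16
  Event 7 (sale 18): sell min(18,0)=0. stock: 0 - 0 = 0. total_sold = 16
  Event 8 (sale 21): sell min(21,0)=0. stock: 0 - 0 = 0. total_sold = 16
  Event 9 (restock 18): 0 + 18 = 18
Final: stock = 18, total_sold = 16

First zero at event 3.

Answer: 3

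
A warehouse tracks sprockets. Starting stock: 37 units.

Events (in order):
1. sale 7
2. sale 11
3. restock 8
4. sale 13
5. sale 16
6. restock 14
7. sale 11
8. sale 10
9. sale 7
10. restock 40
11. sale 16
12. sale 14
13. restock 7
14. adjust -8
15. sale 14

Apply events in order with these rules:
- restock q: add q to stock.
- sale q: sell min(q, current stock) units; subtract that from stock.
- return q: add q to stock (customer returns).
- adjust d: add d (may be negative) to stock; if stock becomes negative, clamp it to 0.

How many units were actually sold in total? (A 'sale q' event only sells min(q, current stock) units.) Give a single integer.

Answer: 98

Derivation:
Processing events:
Start: stock = 37
  Event 1 (sale 7): sell min(7,37)=7. stock: 37 - 7 = 30. total_sold = 7
  Event 2 (sale 11): sell min(11,30)=11. stock: 30 - 11 = 19. total_sold = 18
  Event 3 (restock 8): 19 + 8 = 27
  Event 4 (sale 13): sell min(13,27)=13. stock: 27 - 13 = 14. total_sold = 31
  Event 5 (sale 16): sell min(16,14)=14. stock: 14 - 14 = 0. total_sold = 45
  Event 6 (restock 14): 0 + 14 = 14
  Event 7 (sale 11): sell min(11,14)=11. stock: 14 - 11 = 3. total_sold = 56
  Event 8 (sale 10): sell min(10,3)=3. stock: 3 - 3 = 0. total_sold = 59
  Event 9 (sale 7): sell min(7,0)=0. stock: 0 - 0 = 0. total_sold = 59
  Event 10 (restock 40): 0 + 40 = 40
  Event 11 (sale 16): sell min(16,40)=16. stock: 40 - 16 = 24. total_sold = 75
  Event 12 (sale 14): sell min(14,24)=14. stock: 24 - 14 = 10. total_sold = 89
  Event 13 (restock 7): 10 + 7 = 17
  Event 14 (adjust -8): 17 + -8 = 9
  Event 15 (sale 14): sell min(14,9)=9. stock: 9 - 9 = 0. total_sold = 98
Final: stock = 0, total_sold = 98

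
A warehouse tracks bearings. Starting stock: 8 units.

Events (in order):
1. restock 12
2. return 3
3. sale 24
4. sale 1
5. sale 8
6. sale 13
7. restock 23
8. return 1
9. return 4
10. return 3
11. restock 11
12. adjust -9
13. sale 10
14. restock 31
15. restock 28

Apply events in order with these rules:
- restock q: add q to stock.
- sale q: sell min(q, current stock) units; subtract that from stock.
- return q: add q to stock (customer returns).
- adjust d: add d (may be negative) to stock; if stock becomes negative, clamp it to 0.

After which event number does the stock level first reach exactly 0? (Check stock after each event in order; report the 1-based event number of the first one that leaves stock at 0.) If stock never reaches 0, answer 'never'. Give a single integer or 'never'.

Processing events:
Start: stock = 8
  Event 1 (restock 12): 8 + 12 = 20
  Event 2 (return 3): 20 + 3 = 23
  Event 3 (sale 24): sell min(24,23)=23. stock: 23 - 23 = 0. total_sold = 23
  Event 4 (sale 1): sell min(1,0)=0. stock: 0 - 0 = 0. total_sold = 23
  Event 5 (sale 8): sell min(8,0)=0. stock: 0 - 0 = 0. total_sold = 23
  Event 6 (sale 13): sell min(13,0)=0. stock: 0 - 0 = 0. total_sold = 23
  Event 7 (restock 23): 0 + 23 = 23
  Event 8 (return 1): 23 + 1 = 24
  Event 9 (return 4): 24 + 4 = 28
  Event 10 (return 3): 28 + 3 = 31
  Event 11 (restock 11): 31 + 11 = 42
  Event 12 (adjust -9): 42 + -9 = 33
  Event 13 (sale 10): sell min(10,33)=10. stock: 33 - 10 = 23. total_sold = 33
  Event 14 (restock 31): 23 + 31 = 54
  Event 15 (restock 28): 54 + 28 = 82
Final: stock = 82, total_sold = 33

First zero at event 3.

Answer: 3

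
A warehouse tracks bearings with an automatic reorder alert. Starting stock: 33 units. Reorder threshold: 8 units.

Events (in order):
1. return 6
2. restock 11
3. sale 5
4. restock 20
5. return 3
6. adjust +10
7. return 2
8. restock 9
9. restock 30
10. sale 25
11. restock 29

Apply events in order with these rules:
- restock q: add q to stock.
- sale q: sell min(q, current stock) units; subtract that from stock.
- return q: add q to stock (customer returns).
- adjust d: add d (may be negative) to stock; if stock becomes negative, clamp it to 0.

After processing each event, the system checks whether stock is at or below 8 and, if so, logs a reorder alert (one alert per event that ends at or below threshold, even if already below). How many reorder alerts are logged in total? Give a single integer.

Processing events:
Start: stock = 33
  Event 1 (return 6): 33 + 6 = 39
  Event 2 (restock 11): 39 + 11 = 50
  Event 3 (sale 5): sell min(5,50)=5. stock: 50 - 5 = 45. total_sold = 5
  Event 4 (restock 20): 45 + 20 = 65
  Event 5 (return 3): 65 + 3 = 68
  Event 6 (adjust +10): 68 + 10 = 78
  Event 7 (return 2): 78 + 2 = 80
  Event 8 (restock 9): 80 + 9 = 89
  Event 9 (restock 30): 89 + 30 = 119
  Event 10 (sale 25): sell min(25,119)=25. stock: 119 - 25 = 94. total_sold = 30
  Event 11 (restock 29): 94 + 29 = 123
Final: stock = 123, total_sold = 30

Checking against threshold 8:
  After event 1: stock=39 > 8
  After event 2: stock=50 > 8
  After event 3: stock=45 > 8
  After event 4: stock=65 > 8
  After event 5: stock=68 > 8
  After event 6: stock=78 > 8
  After event 7: stock=80 > 8
  After event 8: stock=89 > 8
  After event 9: stock=119 > 8
  After event 10: stock=94 > 8
  After event 11: stock=123 > 8
Alert events: []. Count = 0

Answer: 0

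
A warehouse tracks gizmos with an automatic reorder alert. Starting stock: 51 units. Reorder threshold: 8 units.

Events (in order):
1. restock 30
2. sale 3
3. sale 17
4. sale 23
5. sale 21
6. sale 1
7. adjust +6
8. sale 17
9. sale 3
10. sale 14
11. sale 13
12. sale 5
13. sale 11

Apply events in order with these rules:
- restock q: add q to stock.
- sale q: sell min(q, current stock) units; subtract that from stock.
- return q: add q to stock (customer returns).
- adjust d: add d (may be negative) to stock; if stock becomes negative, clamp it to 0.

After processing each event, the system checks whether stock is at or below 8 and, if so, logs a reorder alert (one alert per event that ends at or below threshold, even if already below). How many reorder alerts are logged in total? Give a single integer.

Answer: 6

Derivation:
Processing events:
Start: stock = 51
  Event 1 (restock 30): 51 + 30 = 81
  Event 2 (sale 3): sell min(3,81)=3. stock: 81 - 3 = 78. total_sold = 3
  Event 3 (sale 17): sell min(17,78)=17. stock: 78 - 17 = 61. total_sold = 20
  Event 4 (sale 23): sell min(23,61)=23. stock: 61 - 23 = 38. total_sold = 43
  Event 5 (sale 21): sell min(21,38)=21. stock: 38 - 21 = 17. total_sold = 64
  Event 6 (sale 1): sell min(1,17)=1. stock: 17 - 1 = 16. total_sold = 65
  Event 7 (adjust +6): 16 + 6 = 22
  Event 8 (sale 17): sell min(17,22)=17. stock: 22 - 17 = 5. total_sold = 82
  Event 9 (sale 3): sell min(3,5)=3. stock: 5 - 3 = 2. total_sold = 85
  Event 10 (sale 14): sell min(14,2)=2. stock: 2 - 2 = 0. total_sold = 87
  Event 11 (sale 13): sell min(13,0)=0. stock: 0 - 0 = 0. total_sold = 87
  Event 12 (sale 5): sell min(5,0)=0. stock: 0 - 0 = 0. total_sold = 87
  Event 13 (sale 11): sell min(11,0)=0. stock: 0 - 0 = 0. total_sold = 87
Final: stock = 0, total_sold = 87

Checking against threshold 8:
  After event 1: stock=81 > 8
  After event 2: stock=78 > 8
  After event 3: stock=61 > 8
  After event 4: stock=38 > 8
  After event 5: stock=17 > 8
  After event 6: stock=16 > 8
  After event 7: stock=22 > 8
  After event 8: stock=5 <= 8 -> ALERT
  After event 9: stock=2 <= 8 -> ALERT
  After event 10: stock=0 <= 8 -> ALERT
  After event 11: stock=0 <= 8 -> ALERT
  After event 12: stock=0 <= 8 -> ALERT
  After event 13: stock=0 <= 8 -> ALERT
Alert events: [8, 9, 10, 11, 12, 13]. Count = 6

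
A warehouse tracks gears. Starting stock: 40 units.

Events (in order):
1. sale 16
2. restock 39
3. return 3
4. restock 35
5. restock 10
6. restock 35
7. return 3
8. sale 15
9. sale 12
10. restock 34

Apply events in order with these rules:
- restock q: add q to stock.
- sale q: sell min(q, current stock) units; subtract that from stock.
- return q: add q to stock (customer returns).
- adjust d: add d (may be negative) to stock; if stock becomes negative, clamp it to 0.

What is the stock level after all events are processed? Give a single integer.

Answer: 156

Derivation:
Processing events:
Start: stock = 40
  Event 1 (sale 16): sell min(16,40)=16. stock: 40 - 16 = 24. total_sold = 16
  Event 2 (restock 39): 24 + 39 = 63
  Event 3 (return 3): 63 + 3 = 66
  Event 4 (restock 35): 66 + 35 = 101
  Event 5 (restock 10): 101 + 10 = 111
  Event 6 (restock 35): 111 + 35 = 146
  Event 7 (return 3): 146 + 3 = 149
  Event 8 (sale 15): sell min(15,149)=15. stock: 149 - 15 = 134. total_sold = 31
  Event 9 (sale 12): sell min(12,134)=12. stock: 134 - 12 = 122. total_sold = 43
  Event 10 (restock 34): 122 + 34 = 156
Final: stock = 156, total_sold = 43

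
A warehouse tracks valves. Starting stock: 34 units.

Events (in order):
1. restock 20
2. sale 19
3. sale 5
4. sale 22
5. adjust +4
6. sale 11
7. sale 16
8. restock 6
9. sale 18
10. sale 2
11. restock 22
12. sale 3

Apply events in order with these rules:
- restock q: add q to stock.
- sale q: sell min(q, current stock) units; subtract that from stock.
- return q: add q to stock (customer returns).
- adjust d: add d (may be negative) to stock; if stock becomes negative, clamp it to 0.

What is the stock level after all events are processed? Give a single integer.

Processing events:
Start: stock = 34
  Event 1 (restock 20): 34 + 20 = 54
  Event 2 (sale 19): sell min(19,54)=19. stock: 54 - 19 = 35. total_sold = 19
  Event 3 (sale 5): sell min(5,35)=5. stock: 35 - 5 = 30. total_sold = 24
  Event 4 (sale 22): sell min(22,30)=22. stock: 30 - 22 = 8. total_sold = 46
  Event 5 (adjust +4): 8 + 4 = 12
  Event 6 (sale 11): sell min(11,12)=11. stock: 12 - 11 = 1. total_sold = 57
  Event 7 (sale 16): sell min(16,1)=1. stock: 1 - 1 = 0. total_sold = 58
  Event 8 (restock 6): 0 + 6 = 6
  Event 9 (sale 18): sell min(18,6)=6. stock: 6 - 6 = 0. total_sold = 64
  Event 10 (sale 2): sell min(2,0)=0. stock: 0 - 0 = 0. total_sold = 64
  Event 11 (restock 22): 0 + 22 = 22
  Event 12 (sale 3): sell min(3,22)=3. stock: 22 - 3 = 19. total_sold = 67
Final: stock = 19, total_sold = 67

Answer: 19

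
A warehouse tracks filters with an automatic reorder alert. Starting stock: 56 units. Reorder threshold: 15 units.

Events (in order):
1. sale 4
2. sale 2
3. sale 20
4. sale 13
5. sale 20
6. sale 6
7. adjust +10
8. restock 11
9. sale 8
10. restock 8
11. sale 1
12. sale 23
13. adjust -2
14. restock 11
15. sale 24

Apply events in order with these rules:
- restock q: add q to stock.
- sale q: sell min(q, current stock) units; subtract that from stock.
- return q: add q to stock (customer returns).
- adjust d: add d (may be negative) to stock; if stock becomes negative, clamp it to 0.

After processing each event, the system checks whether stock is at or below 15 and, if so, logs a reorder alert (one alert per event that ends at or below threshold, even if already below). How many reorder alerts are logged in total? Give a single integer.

Answer: 8

Derivation:
Processing events:
Start: stock = 56
  Event 1 (sale 4): sell min(4,56)=4. stock: 56 - 4 = 52. total_sold = 4
  Event 2 (sale 2): sell min(2,52)=2. stock: 52 - 2 = 50. total_sold = 6
  Event 3 (sale 20): sell min(20,50)=20. stock: 50 - 20 = 30. total_sold = 26
  Event 4 (sale 13): sell min(13,30)=13. stock: 30 - 13 = 17. total_sold = 39
  Event 5 (sale 20): sell min(20,17)=17. stock: 17 - 17 = 0. total_sold = 56
  Event 6 (sale 6): sell min(6,0)=0. stock: 0 - 0 = 0. total_sold = 56
  Event 7 (adjust +10): 0 + 10 = 10
  Event 8 (restock 11): 10 + 11 = 21
  Event 9 (sale 8): sell min(8,21)=8. stock: 21 - 8 = 13. total_sold = 64
  Event 10 (restock 8): 13 + 8 = 21
  Event 11 (sale 1): sell min(1,21)=1. stock: 21 - 1 = 20. total_sold = 65
  Event 12 (sale 23): sell min(23,20)=20. stock: 20 - 20 = 0. total_sold = 85
  Event 13 (adjust -2): 0 + -2 = 0 (clamped to 0)
  Event 14 (restock 11): 0 + 11 = 11
  Event 15 (sale 24): sell min(24,11)=11. stock: 11 - 11 = 0. total_sold = 96
Final: stock = 0, total_sold = 96

Checking against threshold 15:
  After event 1: stock=52 > 15
  After event 2: stock=50 > 15
  After event 3: stock=30 > 15
  After event 4: stock=17 > 15
  After event 5: stock=0 <= 15 -> ALERT
  After event 6: stock=0 <= 15 -> ALERT
  After event 7: stock=10 <= 15 -> ALERT
  After event 8: stock=21 > 15
  After event 9: stock=13 <= 15 -> ALERT
  After event 10: stock=21 > 15
  After event 11: stock=20 > 15
  After event 12: stock=0 <= 15 -> ALERT
  After event 13: stock=0 <= 15 -> ALERT
  After event 14: stock=11 <= 15 -> ALERT
  After event 15: stock=0 <= 15 -> ALERT
Alert events: [5, 6, 7, 9, 12, 13, 14, 15]. Count = 8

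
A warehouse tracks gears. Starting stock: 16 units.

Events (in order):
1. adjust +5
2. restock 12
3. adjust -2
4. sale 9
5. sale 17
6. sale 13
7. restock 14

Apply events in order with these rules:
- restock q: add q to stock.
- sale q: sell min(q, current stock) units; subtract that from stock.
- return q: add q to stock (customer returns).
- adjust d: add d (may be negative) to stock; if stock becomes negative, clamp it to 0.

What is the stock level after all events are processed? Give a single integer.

Processing events:
Start: stock = 16
  Event 1 (adjust +5): 16 + 5 = 21
  Event 2 (restock 12): 21 + 12 = 33
  Event 3 (adjust -2): 33 + -2 = 31
  Event 4 (sale 9): sell min(9,31)=9. stock: 31 - 9 = 22. total_sold = 9
  Event 5 (sale 17): sell min(17,22)=17. stock: 22 - 17 = 5. total_sold = 26
  Event 6 (sale 13): sell min(13,5)=5. stock: 5 - 5 = 0. total_sold = 31
  Event 7 (restock 14): 0 + 14 = 14
Final: stock = 14, total_sold = 31

Answer: 14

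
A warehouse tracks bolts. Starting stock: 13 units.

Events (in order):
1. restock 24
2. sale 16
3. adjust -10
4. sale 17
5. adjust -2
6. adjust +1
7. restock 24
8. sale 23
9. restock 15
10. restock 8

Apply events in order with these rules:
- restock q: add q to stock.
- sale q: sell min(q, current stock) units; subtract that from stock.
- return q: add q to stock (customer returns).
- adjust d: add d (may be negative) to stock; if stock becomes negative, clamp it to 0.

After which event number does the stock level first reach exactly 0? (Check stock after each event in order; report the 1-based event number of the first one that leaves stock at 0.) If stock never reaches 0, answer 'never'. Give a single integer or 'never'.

Processing events:
Start: stock = 13
  Event 1 (restock 24): 13 + 24 = 37
  Event 2 (sale 16): sell min(16,37)=16. stock: 37 - 16 = 21. total_sold = 16
  Event 3 (adjust -10): 21 + -10 = 11
  Event 4 (sale 17): sell min(17,11)=11. stock: 11 - 11 = 0. total_sold = 27
  Event 5 (adjust -2): 0 + -2 = 0 (clamped to 0)
  Event 6 (adjust +1): 0 + 1 = 1
  Event 7 (restock 24): 1 + 24 = 25
  Event 8 (sale 23): sell min(23,25)=23. stock: 25 - 23 = 2. total_sold = 50
  Event 9 (restock 15): 2 + 15 = 17
  Event 10 (restock 8): 17 + 8 = 25
Final: stock = 25, total_sold = 50

First zero at event 4.

Answer: 4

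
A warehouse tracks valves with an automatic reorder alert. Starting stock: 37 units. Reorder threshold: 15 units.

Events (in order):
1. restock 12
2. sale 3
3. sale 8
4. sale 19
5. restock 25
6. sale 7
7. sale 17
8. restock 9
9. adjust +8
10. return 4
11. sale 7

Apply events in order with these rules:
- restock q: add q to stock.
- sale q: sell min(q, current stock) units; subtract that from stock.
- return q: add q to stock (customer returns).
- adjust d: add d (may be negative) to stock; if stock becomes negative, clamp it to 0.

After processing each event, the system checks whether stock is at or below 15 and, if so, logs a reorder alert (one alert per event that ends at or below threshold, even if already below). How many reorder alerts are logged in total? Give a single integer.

Processing events:
Start: stock = 37
  Event 1 (restock 12): 37 + 12 = 49
  Event 2 (sale 3): sell min(3,49)=3. stock: 49 - 3 = 46. total_sold = 3
  Event 3 (sale 8): sell min(8,46)=8. stock: 46 - 8 = 38. total_sold = 11
  Event 4 (sale 19): sell min(19,38)=19. stock: 38 - 19 = 19. total_sold = 30
  Event 5 (restock 25): 19 + 25 = 44
  Event 6 (sale 7): sell min(7,44)=7. stock: 44 - 7 = 37. total_sold = 37
  Event 7 (sale 17): sell min(17,37)=17. stock: 37 - 17 = 20. total_sold = 54
  Event 8 (restock 9): 20 + 9 = 29
  Event 9 (adjust +8): 29 + 8 = 37
  Event 10 (return 4): 37 + 4 = 41
  Event 11 (sale 7): sell min(7,41)=7. stock: 41 - 7 = 34. total_sold = 61
Final: stock = 34, total_sold = 61

Checking against threshold 15:
  After event 1: stock=49 > 15
  After event 2: stock=46 > 15
  After event 3: stock=38 > 15
  After event 4: stock=19 > 15
  After event 5: stock=44 > 15
  After event 6: stock=37 > 15
  After event 7: stock=20 > 15
  After event 8: stock=29 > 15
  After event 9: stock=37 > 15
  After event 10: stock=41 > 15
  After event 11: stock=34 > 15
Alert events: []. Count = 0

Answer: 0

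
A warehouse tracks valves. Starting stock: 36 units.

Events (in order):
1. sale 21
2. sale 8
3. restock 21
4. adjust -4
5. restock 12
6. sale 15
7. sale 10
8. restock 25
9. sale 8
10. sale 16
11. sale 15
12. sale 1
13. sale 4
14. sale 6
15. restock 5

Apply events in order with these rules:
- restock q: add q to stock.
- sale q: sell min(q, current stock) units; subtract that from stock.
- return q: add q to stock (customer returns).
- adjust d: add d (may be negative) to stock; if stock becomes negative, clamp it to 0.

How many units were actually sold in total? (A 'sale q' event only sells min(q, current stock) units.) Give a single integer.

Processing events:
Start: stock = 36
  Event 1 (sale 21): sell min(21,36)=21. stock: 36 - 21 = 15. total_sold = 21
  Event 2 (sale 8): sell min(8,15)=8. stock: 15 - 8 = 7. total_sold = 29
  Event 3 (restock 21): 7 + 21 = 28
  Event 4 (adjust -4): 28 + -4 = 24
  Event 5 (restock 12): 24 + 12 = 36
  Event 6 (sale 15): sell min(15,36)=15. stock: 36 - 15 = 21. total_sold = 44
  Event 7 (sale 10): sell min(10,21)=10. stock: 21 - 10 = 11. total_sold = 54
  Event 8 (restock 25): 11 + 25 = 36
  Event 9 (sale 8): sell min(8,36)=8. stock: 36 - 8 = 28. total_sold = 62
  Event 10 (sale 16): sell min(16,28)=16. stock: 28 - 16 = 12. total_sold = 78
  Event 11 (sale 15): sell min(15,12)=12. stock: 12 - 12 = 0. total_sold = 90
  Event 12 (sale 1): sell min(1,0)=0. stock: 0 - 0 = 0. total_sold = 90
  Event 13 (sale 4): sell min(4,0)=0. stock: 0 - 0 = 0. total_sold = 90
  Event 14 (sale 6): sell min(6,0)=0. stock: 0 - 0 = 0. total_sold = 90
  Event 15 (restock 5): 0 + 5 = 5
Final: stock = 5, total_sold = 90

Answer: 90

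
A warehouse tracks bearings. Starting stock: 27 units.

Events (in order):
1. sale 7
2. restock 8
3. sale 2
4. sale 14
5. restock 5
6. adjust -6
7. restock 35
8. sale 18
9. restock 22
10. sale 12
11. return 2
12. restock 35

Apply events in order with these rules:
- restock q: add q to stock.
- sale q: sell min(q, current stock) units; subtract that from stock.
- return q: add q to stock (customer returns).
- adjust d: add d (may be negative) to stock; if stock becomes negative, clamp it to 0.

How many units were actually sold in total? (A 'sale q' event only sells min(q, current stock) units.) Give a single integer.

Answer: 53

Derivation:
Processing events:
Start: stock = 27
  Event 1 (sale 7): sell min(7,27)=7. stock: 27 - 7 = 20. total_sold = 7
  Event 2 (restock 8): 20 + 8 = 28
  Event 3 (sale 2): sell min(2,28)=2. stock: 28 - 2 = 26. total_sold = 9
  Event 4 (sale 14): sell min(14,26)=14. stock: 26 - 14 = 12. total_sold = 23
  Event 5 (restock 5): 12 + 5 = 17
  Event 6 (adjust -6): 17 + -6 = 11
  Event 7 (restock 35): 11 + 35 = 46
  Event 8 (sale 18): sell min(18,46)=18. stock: 46 - 18 = 28. total_sold = 41
  Event 9 (restock 22): 28 + 22 = 50
  Event 10 (sale 12): sell min(12,50)=12. stock: 50 - 12 = 38. total_sold = 53
  Event 11 (return 2): 38 + 2 = 40
  Event 12 (restock 35): 40 + 35 = 75
Final: stock = 75, total_sold = 53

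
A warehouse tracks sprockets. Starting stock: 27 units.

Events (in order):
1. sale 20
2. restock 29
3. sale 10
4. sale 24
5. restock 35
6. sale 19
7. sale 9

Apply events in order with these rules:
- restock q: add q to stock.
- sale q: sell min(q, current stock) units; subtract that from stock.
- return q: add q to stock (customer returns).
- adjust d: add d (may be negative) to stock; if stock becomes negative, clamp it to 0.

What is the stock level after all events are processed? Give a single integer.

Answer: 9

Derivation:
Processing events:
Start: stock = 27
  Event 1 (sale 20): sell min(20,27)=20. stock: 27 - 20 = 7. total_sold = 20
  Event 2 (restock 29): 7 + 29 = 36
  Event 3 (sale 10): sell min(10,36)=10. stock: 36 - 10 = 26. total_sold = 30
  Event 4 (sale 24): sell min(24,26)=24. stock: 26 - 24 = 2. total_sold = 54
  Event 5 (restock 35): 2 + 35 = 37
  Event 6 (sale 19): sell min(19,37)=19. stock: 37 - 19 = 18. total_sold = 73
  Event 7 (sale 9): sell min(9,18)=9. stock: 18 - 9 = 9. total_sold = 82
Final: stock = 9, total_sold = 82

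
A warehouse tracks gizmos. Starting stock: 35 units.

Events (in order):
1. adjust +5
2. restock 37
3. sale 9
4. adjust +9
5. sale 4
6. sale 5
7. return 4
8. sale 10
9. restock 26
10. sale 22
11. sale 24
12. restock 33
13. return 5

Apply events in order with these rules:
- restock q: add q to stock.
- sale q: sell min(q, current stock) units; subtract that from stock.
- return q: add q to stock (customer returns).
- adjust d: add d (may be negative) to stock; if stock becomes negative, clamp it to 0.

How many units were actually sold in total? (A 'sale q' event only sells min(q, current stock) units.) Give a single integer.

Processing events:
Start: stock = 35
  Event 1 (adjust +5): 35 + 5 = 40
  Event 2 (restock 37): 40 + 37 = 77
  Event 3 (sale 9): sell min(9,77)=9. stock: 77 - 9 = 68. total_sold = 9
  Event 4 (adjust +9): 68 + 9 = 77
  Event 5 (sale 4): sell min(4,77)=4. stock: 77 - 4 = 73. total_sold = 13
  Event 6 (sale 5): sell min(5,73)=5. stock: 73 - 5 = 68. total_sold = 18
  Event 7 (return 4): 68 + 4 = 72
  Event 8 (sale 10): sell min(10,72)=10. stock: 72 - 10 = 62. total_sold = 28
  Event 9 (restock 26): 62 + 26 = 88
  Event 10 (sale 22): sell min(22,88)=22. stock: 88 - 22 = 66. total_sold = 50
  Event 11 (sale 24): sell min(24,66)=24. stock: 66 - 24 = 42. total_sold = 74
  Event 12 (restock 33): 42 + 33 = 75
  Event 13 (return 5): 75 + 5 = 80
Final: stock = 80, total_sold = 74

Answer: 74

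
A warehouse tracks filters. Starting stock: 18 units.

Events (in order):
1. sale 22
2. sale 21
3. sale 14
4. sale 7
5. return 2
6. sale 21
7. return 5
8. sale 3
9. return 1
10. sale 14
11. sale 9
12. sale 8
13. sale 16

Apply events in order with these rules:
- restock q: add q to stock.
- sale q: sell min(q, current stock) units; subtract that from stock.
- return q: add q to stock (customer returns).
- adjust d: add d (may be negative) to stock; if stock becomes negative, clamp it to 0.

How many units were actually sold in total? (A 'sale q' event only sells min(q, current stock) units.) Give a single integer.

Processing events:
Start: stock = 18
  Event 1 (sale 22): sell min(22,18)=18. stock: 18 - 18 = 0. total_sold = 18
  Event 2 (sale 21): sell min(21,0)=0. stock: 0 - 0 = 0. total_sold = 18
  Event 3 (sale 14): sell min(14,0)=0. stock: 0 - 0 = 0. total_sold = 18
  Event 4 (sale 7): sell min(7,0)=0. stock: 0 - 0 = 0. total_sold = 18
  Event 5 (return 2): 0 + 2 = 2
  Event 6 (sale 21): sell min(21,2)=2. stock: 2 - 2 = 0. total_sold = 20
  Event 7 (return 5): 0 + 5 = 5
  Event 8 (sale 3): sell min(3,5)=3. stock: 5 - 3 = 2. total_sold = 23
  Event 9 (return 1): 2 + 1 = 3
  Event 10 (sale 14): sell min(14,3)=3. stock: 3 - 3 = 0. total_sold = 26
  Event 11 (sale 9): sell min(9,0)=0. stock: 0 - 0 = 0. total_sold = 26
  Event 12 (sale 8): sell min(8,0)=0. stock: 0 - 0 = 0. total_sold = 26
  Event 13 (sale 16): sell min(16,0)=0. stock: 0 - 0 = 0. total_sold = 26
Final: stock = 0, total_sold = 26

Answer: 26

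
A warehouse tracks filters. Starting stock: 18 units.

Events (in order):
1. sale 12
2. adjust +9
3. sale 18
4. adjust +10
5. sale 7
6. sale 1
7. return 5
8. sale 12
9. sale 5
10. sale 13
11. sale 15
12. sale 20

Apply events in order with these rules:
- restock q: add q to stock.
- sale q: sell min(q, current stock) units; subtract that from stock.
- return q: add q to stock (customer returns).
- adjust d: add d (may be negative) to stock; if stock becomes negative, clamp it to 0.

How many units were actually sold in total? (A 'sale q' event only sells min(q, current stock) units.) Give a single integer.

Processing events:
Start: stock = 18
  Event 1 (sale 12): sell min(12,18)=12. stock: 18 - 12 = 6. total_sold = 12
  Event 2 (adjust +9): 6 + 9 = 15
  Event 3 (sale 18): sell min(18,15)=15. stock: 15 - 15 = 0. total_sold = 27
  Event 4 (adjust +10): 0 + 10 = 10
  Event 5 (sale 7): sell min(7,10)=7. stock: 10 - 7 = 3. total_sold = 34
  Event 6 (sale 1): sell min(1,3)=1. stock: 3 - 1 = 2. total_sold = 35
  Event 7 (return 5): 2 + 5 = 7
  Event 8 (sale 12): sell min(12,7)=7. stock: 7 - 7 = 0. total_sold = 42
  Event 9 (sale 5): sell min(5,0)=0. stock: 0 - 0 = 0. total_sold = 42
  Event 10 (sale 13): sell min(13,0)=0. stock: 0 - 0 = 0. total_sold = 42
  Event 11 (sale 15): sell min(15,0)=0. stock: 0 - 0 = 0. total_sold = 42
  Event 12 (sale 20): sell min(20,0)=0. stock: 0 - 0 = 0. total_sold = 42
Final: stock = 0, total_sold = 42

Answer: 42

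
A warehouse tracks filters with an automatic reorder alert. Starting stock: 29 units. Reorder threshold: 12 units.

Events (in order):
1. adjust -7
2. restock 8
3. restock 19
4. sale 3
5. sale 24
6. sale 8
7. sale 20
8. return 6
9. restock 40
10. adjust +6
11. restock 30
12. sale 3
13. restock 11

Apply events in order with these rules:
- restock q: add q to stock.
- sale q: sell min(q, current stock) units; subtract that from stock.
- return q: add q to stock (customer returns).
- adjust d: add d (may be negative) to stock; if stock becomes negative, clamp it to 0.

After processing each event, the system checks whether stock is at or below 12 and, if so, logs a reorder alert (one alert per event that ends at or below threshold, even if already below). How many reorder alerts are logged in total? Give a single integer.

Processing events:
Start: stock = 29
  Event 1 (adjust -7): 29 + -7 = 22
  Event 2 (restock 8): 22 + 8 = 30
  Event 3 (restock 19): 30 + 19 = 49
  Event 4 (sale 3): sell min(3,49)=3. stock: 49 - 3 = 46. total_sold = 3
  Event 5 (sale 24): sell min(24,46)=24. stock: 46 - 24 = 22. total_sold = 27
  Event 6 (sale 8): sell min(8,22)=8. stock: 22 - 8 = 14. total_sold = 35
  Event 7 (sale 20): sell min(20,14)=14. stock: 14 - 14 = 0. total_sold = 49
  Event 8 (return 6): 0 + 6 = 6
  Event 9 (restock 40): 6 + 40 = 46
  Event 10 (adjust +6): 46 + 6 = 52
  Event 11 (restock 30): 52 + 30 = 82
  Event 12 (sale 3): sell min(3,82)=3. stock: 82 - 3 = 79. total_sold = 52
  Event 13 (restock 11): 79 + 11 = 90
Final: stock = 90, total_sold = 52

Checking against threshold 12:
  After event 1: stock=22 > 12
  After event 2: stock=30 > 12
  After event 3: stock=49 > 12
  After event 4: stock=46 > 12
  After event 5: stock=22 > 12
  After event 6: stock=14 > 12
  After event 7: stock=0 <= 12 -> ALERT
  After event 8: stock=6 <= 12 -> ALERT
  After event 9: stock=46 > 12
  After event 10: stock=52 > 12
  After event 11: stock=82 > 12
  After event 12: stock=79 > 12
  After event 13: stock=90 > 12
Alert events: [7, 8]. Count = 2

Answer: 2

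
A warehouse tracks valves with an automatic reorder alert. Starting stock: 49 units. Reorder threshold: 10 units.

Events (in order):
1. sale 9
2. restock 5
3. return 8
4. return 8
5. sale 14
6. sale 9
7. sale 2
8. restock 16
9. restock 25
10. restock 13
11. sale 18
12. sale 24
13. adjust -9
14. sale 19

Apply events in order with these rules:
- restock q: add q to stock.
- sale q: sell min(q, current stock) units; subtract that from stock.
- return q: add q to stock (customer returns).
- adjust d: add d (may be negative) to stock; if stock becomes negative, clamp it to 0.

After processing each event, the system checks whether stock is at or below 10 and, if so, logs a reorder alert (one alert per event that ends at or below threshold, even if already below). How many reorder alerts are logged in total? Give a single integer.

Processing events:
Start: stock = 49
  Event 1 (sale 9): sell min(9,49)=9. stock: 49 - 9 = 40. total_sold = 9
  Event 2 (restock 5): 40 + 5 = 45
  Event 3 (return 8): 45 + 8 = 53
  Event 4 (return 8): 53 + 8 = 61
  Event 5 (sale 14): sell min(14,61)=14. stock: 61 - 14 = 47. total_sold = 23
  Event 6 (sale 9): sell min(9,47)=9. stock: 47 - 9 = 38. total_sold = 32
  Event 7 (sale 2): sell min(2,38)=2. stock: 38 - 2 = 36. total_sold = 34
  Event 8 (restock 16): 36 + 16 = 52
  Event 9 (restock 25): 52 + 25 = 77
  Event 10 (restock 13): 77 + 13 = 90
  Event 11 (sale 18): sell min(18,90)=18. stock: 90 - 18 = 72. total_sold = 52
  Event 12 (sale 24): sell min(24,72)=24. stock: 72 - 24 = 48. total_sold = 76
  Event 13 (adjust -9): 48 + -9 = 39
  Event 14 (sale 19): sell min(19,39)=19. stock: 39 - 19 = 20. total_sold = 95
Final: stock = 20, total_sold = 95

Checking against threshold 10:
  After event 1: stock=40 > 10
  After event 2: stock=45 > 10
  After event 3: stock=53 > 10
  After event 4: stock=61 > 10
  After event 5: stock=47 > 10
  After event 6: stock=38 > 10
  After event 7: stock=36 > 10
  After event 8: stock=52 > 10
  After event 9: stock=77 > 10
  After event 10: stock=90 > 10
  After event 11: stock=72 > 10
  After event 12: stock=48 > 10
  After event 13: stock=39 > 10
  After event 14: stock=20 > 10
Alert events: []. Count = 0

Answer: 0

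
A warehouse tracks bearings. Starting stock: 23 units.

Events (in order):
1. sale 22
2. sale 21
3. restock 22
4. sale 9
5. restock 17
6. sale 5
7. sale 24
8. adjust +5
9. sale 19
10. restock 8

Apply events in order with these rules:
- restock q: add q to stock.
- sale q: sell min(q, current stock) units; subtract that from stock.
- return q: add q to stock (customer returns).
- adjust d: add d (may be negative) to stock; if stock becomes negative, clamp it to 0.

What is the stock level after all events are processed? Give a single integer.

Processing events:
Start: stock = 23
  Event 1 (sale 22): sell min(22,23)=22. stock: 23 - 22 = 1. total_sold = 22
  Event 2 (sale 21): sell min(21,1)=1. stock: 1 - 1 = 0. total_sold = 23
  Event 3 (restock 22): 0 + 22 = 22
  Event 4 (sale 9): sell min(9,22)=9. stock: 22 - 9 = 13. total_sold = 32
  Event 5 (restock 17): 13 + 17 = 30
  Event 6 (sale 5): sell min(5,30)=5. stock: 30 - 5 = 25. total_sold = 37
  Event 7 (sale 24): sell min(24,25)=24. stock: 25 - 24 = 1. total_sold = 61
  Event 8 (adjust +5): 1 + 5 = 6
  Event 9 (sale 19): sell min(19,6)=6. stock: 6 - 6 = 0. total_sold = 67
  Event 10 (restock 8): 0 + 8 = 8
Final: stock = 8, total_sold = 67

Answer: 8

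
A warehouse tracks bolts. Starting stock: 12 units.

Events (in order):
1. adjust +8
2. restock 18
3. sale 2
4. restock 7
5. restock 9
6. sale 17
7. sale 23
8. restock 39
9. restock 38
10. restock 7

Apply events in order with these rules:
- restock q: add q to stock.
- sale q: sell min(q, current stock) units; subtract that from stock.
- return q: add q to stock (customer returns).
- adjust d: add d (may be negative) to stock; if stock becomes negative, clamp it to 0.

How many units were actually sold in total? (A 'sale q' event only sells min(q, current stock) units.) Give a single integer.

Answer: 42

Derivation:
Processing events:
Start: stock = 12
  Event 1 (adjust +8): 12 + 8 = 20
  Event 2 (restock 18): 20 + 18 = 38
  Event 3 (sale 2): sell min(2,38)=2. stock: 38 - 2 = 36. total_sold = 2
  Event 4 (restock 7): 36 + 7 = 43
  Event 5 (restock 9): 43 + 9 = 52
  Event 6 (sale 17): sell min(17,52)=17. stock: 52 - 17 = 35. total_sold = 19
  Event 7 (sale 23): sell min(23,35)=23. stock: 35 - 23 = 12. total_sold = 42
  Event 8 (restock 39): 12 + 39 = 51
  Event 9 (restock 38): 51 + 38 = 89
  Event 10 (restock 7): 89 + 7 = 96
Final: stock = 96, total_sold = 42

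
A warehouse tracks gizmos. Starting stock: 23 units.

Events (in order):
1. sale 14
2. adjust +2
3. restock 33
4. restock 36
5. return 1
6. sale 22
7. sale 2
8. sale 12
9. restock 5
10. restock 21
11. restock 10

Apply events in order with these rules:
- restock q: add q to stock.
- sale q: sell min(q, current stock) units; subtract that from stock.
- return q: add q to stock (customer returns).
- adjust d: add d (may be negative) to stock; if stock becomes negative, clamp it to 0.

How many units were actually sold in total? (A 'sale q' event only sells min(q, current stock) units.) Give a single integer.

Answer: 50

Derivation:
Processing events:
Start: stock = 23
  Event 1 (sale 14): sell min(14,23)=14. stock: 23 - 14 = 9. total_sold = 14
  Event 2 (adjust +2): 9 + 2 = 11
  Event 3 (restock 33): 11 + 33 = 44
  Event 4 (restock 36): 44 + 36 = 80
  Event 5 (return 1): 80 + 1 = 81
  Event 6 (sale 22): sell min(22,81)=22. stock: 81 - 22 = 59. total_sold = 36
  Event 7 (sale 2): sell min(2,59)=2. stock: 59 - 2 = 57. total_sold = 38
  Event 8 (sale 12): sell min(12,57)=12. stock: 57 - 12 = 45. total_sold = 50
  Event 9 (restock 5): 45 + 5 = 50
  Event 10 (restock 21): 50 + 21 = 71
  Event 11 (restock 10): 71 + 10 = 81
Final: stock = 81, total_sold = 50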